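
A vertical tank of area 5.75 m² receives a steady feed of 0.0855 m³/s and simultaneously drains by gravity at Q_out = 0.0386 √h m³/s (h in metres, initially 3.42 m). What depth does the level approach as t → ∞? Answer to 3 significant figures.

A dh/dt = Q_in − 0.0386 √h. Steady state requires inflow = outflow:
Q_in = 0.0386 √h_ss ⇒ √h_ss = 0.0855/0.0386 = 2.2150.
h_ss = 2.2150² = 4.9063 m. (Since h₀ = 3.42 m < h_ss, the level will rise toward this value.)

4.91 m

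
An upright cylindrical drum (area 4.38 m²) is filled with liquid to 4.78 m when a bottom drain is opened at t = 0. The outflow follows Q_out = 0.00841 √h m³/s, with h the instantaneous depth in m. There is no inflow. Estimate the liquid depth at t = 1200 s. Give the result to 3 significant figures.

1.07 m

Volume balance on the tank: A dh/dt = −0.00841 √h.
Separate and integrate: 2(√h − √h₀) = −(0.00841/A) t.
√h = √4.78 − 0.00841·1200/(2·4.38) = 2.1863 − 1.1521 = 1.0343.
h = 1.0343² = 1.0697 m.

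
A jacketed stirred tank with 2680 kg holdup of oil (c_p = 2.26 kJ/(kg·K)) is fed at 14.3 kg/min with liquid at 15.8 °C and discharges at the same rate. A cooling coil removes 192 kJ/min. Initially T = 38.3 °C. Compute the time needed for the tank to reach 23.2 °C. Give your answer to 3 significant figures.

142 min

Unsteady energy balance on the tank contents: M c_p dT/dt = ṁ c_p (T_in − T) − 192.
τ = M/ṁ = 187.41 min; T_ss = T_in − Q̇/(ṁ c_p) = 9.8590 °C.
T(t) = T_ss + (T₀ − T_ss) e^(−t/τ). Set T = 23.2:
e^(−t/τ) = (23.2 − 9.8590)/(38.3 − 9.8590) = 0.46908
t = −187.41 · ln(0.46908) = 141.87 min.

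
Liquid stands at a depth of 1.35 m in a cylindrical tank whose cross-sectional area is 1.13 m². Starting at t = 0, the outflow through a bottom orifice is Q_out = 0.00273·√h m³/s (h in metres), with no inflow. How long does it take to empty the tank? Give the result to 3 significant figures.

962 s

A dh/dt = −Q_out = −0.00273 √h.
∫ h^(−1/2) dh = −(0.00273/A) ∫ dt, giving 2√h = 2√h₀ − (0.00273/A) t.
Set h = 0: 2√h₀ = (0.00273/A) t_empty ⇒ t_empty = 2A√h₀/0.00273.
t_empty = 2·1.13·√1.35/0.00273 = 2.2600·1.1619/0.00273 = 961.86 s.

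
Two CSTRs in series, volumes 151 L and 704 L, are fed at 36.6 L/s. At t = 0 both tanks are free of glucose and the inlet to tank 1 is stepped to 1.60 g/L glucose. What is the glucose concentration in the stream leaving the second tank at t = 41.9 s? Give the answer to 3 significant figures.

Time constants: τᵢ = Vᵢ/Q for each well-mixed tank.
τ₁ = 151/36.6 = 4.1257 s; τ₂ = 704/36.6 = 19.235 s.
Solving the cascade with C₁(0)=C₂(0)=0 gives C₂(t) = C_in[1 − (τ₁ e^(−t/τ₁) − τ₂ e^(−t/τ₂))/(τ₁ − τ₂)].
At t = 41.9: e^(−t/τ₁) = 3.8846e-05, e^(−t/τ₂) = 0.11323.
C₂ = 1.60·[1 − (4.1257·3.8846e-05 − 19.235·0.11323)/(-15.109)] = 1.60·0.85586 = 1.3694 g/L.

1.37 g/L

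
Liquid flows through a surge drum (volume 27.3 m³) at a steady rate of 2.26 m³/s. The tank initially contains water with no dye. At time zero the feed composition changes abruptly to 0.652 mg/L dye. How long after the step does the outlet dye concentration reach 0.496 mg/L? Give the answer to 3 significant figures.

Species balance: V dC/dt = Q(C_in − C) ⇒ τ = V/Q = 12.080 s.
C(t) = C_in + (C₀ − C_in) e^(−t/τ). Set C = 0.496 and solve for t:
e^(−t/τ) = (C − C_in)/(C₀ − C_in) = (0.496 − 0.652)/(0 − 0.652) = 0.23926
t = −τ ln(…) = 12.080 × 1.4302 = 17.276 s.

17.3 s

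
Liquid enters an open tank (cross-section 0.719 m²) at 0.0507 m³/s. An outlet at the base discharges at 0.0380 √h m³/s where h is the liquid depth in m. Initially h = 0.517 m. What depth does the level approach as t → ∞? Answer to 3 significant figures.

Level balance: A dh/dt = 0.0507 − 0.0380 √h. Setting dh/dt = 0:
Q_in = 0.0380 √h_ss ⇒ √h_ss = 0.0507/0.0380 = 1.3342.
h_ss = 1.3342² = 1.7801 m. (Since h₀ = 0.517 m < h_ss, the level will rise toward this value.)

1.78 m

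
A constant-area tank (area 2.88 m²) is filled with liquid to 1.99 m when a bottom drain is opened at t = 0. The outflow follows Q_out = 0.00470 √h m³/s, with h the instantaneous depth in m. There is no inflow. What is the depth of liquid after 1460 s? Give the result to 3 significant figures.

Accumulation of liquid (constant cross-section A): A dh/dt = −0.00470 √h.
This is separable: 2 d(√h)/dt = −0.00470/A, so √h = √h₀ − (0.00470/(2A)) t.
√h = √1.99 − 0.00470·1460/(2·2.88) = 1.4107 − 1.1913 = 0.21935.
h = 0.21935² = 0.048116 m.

0.0481 m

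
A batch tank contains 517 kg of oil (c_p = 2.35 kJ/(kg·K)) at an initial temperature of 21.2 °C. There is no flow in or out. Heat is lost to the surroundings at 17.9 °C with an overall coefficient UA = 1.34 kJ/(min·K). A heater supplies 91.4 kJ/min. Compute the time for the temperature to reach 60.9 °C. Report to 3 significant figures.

858 min

M c_p dT/dt = −UA(T − T_amb) + Q̇.
τ = M c_p/UA = 906.68 min; T_ss = T_amb + Q̇/UA = 17.9 + 91.4/1.34 = 86.109 °C.
T(t) = T_ss + (T₀ − T_ss)e^(−t/τ); set T = 60.9:
t = −τ ln[(T − T_ss)/(T₀ − T_ss)] = −906.68 · ln(0.38837) = 857.52 min.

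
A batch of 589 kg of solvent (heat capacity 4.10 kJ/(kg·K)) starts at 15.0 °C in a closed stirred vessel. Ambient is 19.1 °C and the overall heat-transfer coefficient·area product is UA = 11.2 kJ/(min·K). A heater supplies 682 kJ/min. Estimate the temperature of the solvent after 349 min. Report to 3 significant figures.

67.1 °C

Energy balance: M c_p dT/dt = −UA(T − T_amb) + Q̇.
dT/dt = (T_ss − T)/τ with T_ss = T_amb + Q̇/UA = 19.1 + 682/11.2 = 79.993 °C, τ = M c_p/UA = 589·4.10/11.2 = 215.62 min.
Integrating: T(t) = T_ss + (T₀ − T_ss) e^(−t/τ).
T(349) = 79.993 + (-64.993)·0.19817 = 67.113 °C.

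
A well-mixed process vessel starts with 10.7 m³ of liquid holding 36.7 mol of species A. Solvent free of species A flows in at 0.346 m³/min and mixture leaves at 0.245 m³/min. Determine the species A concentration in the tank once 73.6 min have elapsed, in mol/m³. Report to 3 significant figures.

Total volume: dV/dt = Q_in − Q_out = 0.10100 m³/min, so V(t) = 10.7 + 0.10100 t and V(73.6) = 18.134 m³.
Solute balance: dm/dt = 0 − Q_out C = −Q_out m/V(t).
dm/m = −Q_out dt/(V₀ + 0.10100 t); integrating gives ln(m/m₀) = −(Q_out/(Q_in−Q_out)) ln(V/V₀).
m = m₀ (V₀/V)^(Q_out/(Q_in−Q_out)) = 36.7 × (10.7/18.134)^(2.4257) = 10.208 mol.
C = m/V = 10.208/18.134 = 0.56292 mol/m³.

0.563 mol/m³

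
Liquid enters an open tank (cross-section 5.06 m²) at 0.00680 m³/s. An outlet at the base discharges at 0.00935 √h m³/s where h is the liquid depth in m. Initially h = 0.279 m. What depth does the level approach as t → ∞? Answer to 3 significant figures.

Level balance: A dh/dt = 0.00680 − 0.00935 √h. Setting dh/dt = 0:
Q_in = 0.00935 √h_ss ⇒ √h_ss = 0.00680/0.00935 = 0.72727.
h_ss = 0.72727² = 0.52893 m. (Since h₀ = 0.279 m < h_ss, the level will rise toward this value.)

0.529 m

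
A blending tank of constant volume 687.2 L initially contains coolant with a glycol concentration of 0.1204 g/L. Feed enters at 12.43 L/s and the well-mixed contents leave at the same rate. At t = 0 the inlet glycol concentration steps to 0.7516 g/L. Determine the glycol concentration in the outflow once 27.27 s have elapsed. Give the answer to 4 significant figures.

Unsteady species balance (constant V, well mixed): V dC/dt = Q(C_in − C).
So dC/dt = (C_in − C)/τ with τ = V/Q = 687.2/12.43 = 55.2856 s.
This is linear first-order; C(t) = C_in + (C₀ − C_in) e^(−t/τ).
C(27.27) = 0.7516 + (0.1204 − 0.7516)·e^(−27.27/55.2856) = 0.7516 + (-0.631200)·0.610634 = 0.366168 g/L.

0.3662 g/L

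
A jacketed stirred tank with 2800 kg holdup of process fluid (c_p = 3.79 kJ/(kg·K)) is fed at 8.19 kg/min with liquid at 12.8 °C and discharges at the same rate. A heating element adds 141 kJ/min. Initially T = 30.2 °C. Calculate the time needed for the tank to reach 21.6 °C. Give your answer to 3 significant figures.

378 min

M c_p dT/dt = ṁ c_p (T_in − T) + Q̇.
τ = M/ṁ = 341.88 min; T_ss = T_in + Q̇/(ṁ c_p) = 17.343 °C.
T(t) = T_ss + (T₀ − T_ss) e^(−t/τ). Set T = 21.6:
e^(−t/τ) = (21.6 − 17.343)/(30.2 − 17.343) = 0.33113
t = −341.88 · ln(0.33113) = 377.86 min.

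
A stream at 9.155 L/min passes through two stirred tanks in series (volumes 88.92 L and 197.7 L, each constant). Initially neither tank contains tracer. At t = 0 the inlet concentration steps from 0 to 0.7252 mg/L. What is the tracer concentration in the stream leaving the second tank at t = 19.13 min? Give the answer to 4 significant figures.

Species balance on tank i: dCᵢ/dt = (Cᵢ₋₁ − Cᵢ)/τᵢ with τᵢ = Vᵢ/Q.
τ₁ = 88.92/9.155 = 9.71273 min; τ₂ = 197.7/9.155 = 21.5948 min.
Tank 1: C₁ = C_in(1 − e^(−t/τ₁)). Tank 2 (τ₁ ≠ τ₂): C₂ = C_in[1 − (τ₁ e^(−t/τ₁) − τ₂ e^(−t/τ₂))/(τ₁ − τ₂)].
At t = 19.13: e^(−t/τ₁) = 0.139515, e^(−t/τ₂) = 0.412358.
C₂ = 0.7252·[1 − (9.71273·0.139515 − 21.5948·0.412358)/(-11.8820)] = 0.7252·0.364612 = 0.264417 mg/L.

0.2644 mg/L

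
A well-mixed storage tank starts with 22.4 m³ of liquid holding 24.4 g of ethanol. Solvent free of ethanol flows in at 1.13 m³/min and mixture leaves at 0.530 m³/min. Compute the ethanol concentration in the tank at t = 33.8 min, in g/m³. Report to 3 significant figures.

0.323 g/m³

Let m(t) be the amount of ethanol. Volume: V(t) = V₀ + (Q_in − Q_out) t = 22.4 + 0.60000 t; V(33.8) = 42.680 m³.
Solute balance: dm/dt = 0 − Q_out C = −Q_out m/V(t).
Separate: dm/m = −Q_out dt/V(t) ⇒ ln(m/m₀) = −(Q_out/(Q_in−Q_out)) ln(V/V₀).
m = m₀ (V₀/V)^(Q_out/(Q_in−Q_out)) = 24.4 × (22.4/42.680)^(0.88333) = 13.806 g.
C = m/V = 13.806/42.680 = 0.32348 g/m³.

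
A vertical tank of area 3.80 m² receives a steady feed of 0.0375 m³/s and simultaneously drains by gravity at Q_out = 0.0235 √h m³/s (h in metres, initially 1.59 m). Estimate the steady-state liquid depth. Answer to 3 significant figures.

Accumulation of liquid (constant cross-section A): A dh/dt = Q_in − 0.0235 √h. At steady state dh/dt = 0:
Q_in = 0.0235 √h_ss ⇒ √h_ss = 0.0375/0.0235 = 1.5957.
h_ss = 1.5957² = 2.5464 m. (Since h₀ = 1.59 m < h_ss, the level will rise toward this value.)

2.55 m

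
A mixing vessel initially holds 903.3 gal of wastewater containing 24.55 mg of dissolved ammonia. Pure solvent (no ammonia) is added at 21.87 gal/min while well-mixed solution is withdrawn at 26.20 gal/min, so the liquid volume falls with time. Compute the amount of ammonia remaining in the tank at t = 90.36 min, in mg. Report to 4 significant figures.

0.7913 mg

Let m(t) be the amount of ammonia. Volume: V(t) = V₀ + (Q_in − Q_out) t = 903.3 − 4.33000 t; V(90.36) = 512.041 gal.
Species balance (pure solvent in): dm/dt = −Q_out · m/V(t).
dm/m = −Q_out dt/(V₀ − 4.33000 t); integrating gives ln(m/m₀) = −(Q_out/(Q_in−Q_out)) ln(V/V₀).
m = m₀ (V₀/V)^(Q_out/(Q_in−Q_out)) = 24.55 × (903.3/512.041)^(-6.05081) = 0.791340 mg.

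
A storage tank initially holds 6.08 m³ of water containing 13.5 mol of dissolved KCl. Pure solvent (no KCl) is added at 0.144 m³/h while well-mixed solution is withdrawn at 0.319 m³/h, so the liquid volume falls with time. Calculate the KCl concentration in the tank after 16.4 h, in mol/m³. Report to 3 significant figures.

Let m(t) be the amount of KCl. Volume: V(t) = V₀ + (Q_in − Q_out) t = 6.08 − 0.17500 t; V(16.4) = 3.2100 m³.
No KCl enters, so dm/dt = −Q_out · (m/V).
Separate: dm/m = −Q_out dt/V(t) ⇒ ln(m/m₀) = −(Q_out/(Q_in−Q_out)) ln(V/V₀).
m = m₀ (V₀/V)^(Q_out/(Q_in−Q_out)) = 13.5 × (6.08/3.2100)^(-1.8229) = 4.2138 mol.
C = m/V = 4.2138/3.2100 = 1.3127 mol/m³.

1.31 mol/m³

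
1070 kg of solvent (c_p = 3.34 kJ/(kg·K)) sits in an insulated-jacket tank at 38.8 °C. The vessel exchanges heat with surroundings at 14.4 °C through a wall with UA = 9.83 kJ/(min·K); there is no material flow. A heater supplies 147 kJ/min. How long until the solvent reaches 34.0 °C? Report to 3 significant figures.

Lumped-capacitance energy balance: M c_p dT/dt = UA(T_amb − T) + Q̇.
τ = M c_p/UA = 363.56 min; T_ss = T_amb + Q̇/UA = 14.4 + 147/9.83 = 29.354 °C.
T(t) = T_ss + (T₀ − T_ss)e^(−t/τ); set T = 34.0:
t = −τ ln[(T − T_ss)/(T₀ − T_ss)] = −363.56 · ln(0.49184) = 257.99 min.

258 min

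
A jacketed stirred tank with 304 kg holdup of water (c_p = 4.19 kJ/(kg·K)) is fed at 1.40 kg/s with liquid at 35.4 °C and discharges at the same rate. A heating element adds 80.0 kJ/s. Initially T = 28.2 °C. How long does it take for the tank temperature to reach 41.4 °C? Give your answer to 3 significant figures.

First-law balance (no shaft work): M c_p dT/dt = ṁ c_p (T_in − T) + 80.0.
τ = M/ṁ = 217.14 s; T_ss = T_in + Q̇/(ṁ c_p) = 49.038 °C.
T(t) = T_ss + (T₀ − T_ss) e^(−t/τ). Set T = 41.4:
e^(−t/τ) = (41.4 − 49.038)/(28.2 − 49.038) = 0.36654
t = −217.14 · ln(0.36654) = 217.94 s.

218 s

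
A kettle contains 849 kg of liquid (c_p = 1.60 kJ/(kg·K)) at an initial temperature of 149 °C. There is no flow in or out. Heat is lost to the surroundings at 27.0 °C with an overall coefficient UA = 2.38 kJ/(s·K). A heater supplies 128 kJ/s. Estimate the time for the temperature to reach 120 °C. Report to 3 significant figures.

316 s

First-law balance (no shaft work): M c_p dT/dt = −UA(T − T_amb) + Q̇.
τ = M c_p/UA = 570.76 s; T_ss = T_amb + Q̇/UA = 27.0 + 128/2.38 = 80.782 °C.
T(t) = T_ss + (T₀ − T_ss)e^(−t/τ); set T = 120:
t = −τ ln[(T − T_ss)/(T₀ − T_ss)] = −570.76 · ln(0.57490) = 315.95 s.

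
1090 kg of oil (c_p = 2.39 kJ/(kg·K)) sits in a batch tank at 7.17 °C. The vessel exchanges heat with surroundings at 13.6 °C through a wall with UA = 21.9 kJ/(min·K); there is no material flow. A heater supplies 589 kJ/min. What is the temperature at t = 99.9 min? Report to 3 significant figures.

Lumped-capacitance energy balance: M c_p dT/dt = UA(T_amb − T) + Q̇.
dT/dt = (T_ss − T)/τ with T_ss = T_amb + Q̇/UA = 13.6 + 589/21.9 = 40.495 °C, τ = M c_p/UA = 1090·2.39/21.9 = 118.95 min.
T approaches T_ss exponentially: T(t) = T_ss + (T₀ − T_ss) e^(−t/τ).
T(99.9) = 40.495 + (-33.325)·0.43179 = 26.106 °C.

26.1 °C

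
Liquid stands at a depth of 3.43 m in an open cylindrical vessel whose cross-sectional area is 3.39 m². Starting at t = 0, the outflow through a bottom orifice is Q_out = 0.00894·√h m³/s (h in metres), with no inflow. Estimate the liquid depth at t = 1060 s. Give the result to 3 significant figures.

Accumulation of liquid (constant cross-section A): A dh/dt = −0.00894 √h.
∫ h^(−1/2) dh = −(0.00894/A) ∫ dt, giving 2√h = 2√h₀ − (0.00894/A) t.
√h = √3.43 − 0.00894·1060/(2·3.39) = 1.8520 − 1.3977 = 0.45433.
h = 0.45433² = 0.20641 m.

0.206 m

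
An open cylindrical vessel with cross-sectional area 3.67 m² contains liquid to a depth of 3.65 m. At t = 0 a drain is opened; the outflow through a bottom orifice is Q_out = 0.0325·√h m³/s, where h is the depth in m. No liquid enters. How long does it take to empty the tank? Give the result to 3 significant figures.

With no inflow, A dh/dt = −0.0325 √h.
This is separable: 2 d(√h)/dt = −0.0325/A, so √h = √h₀ − (0.0325/(2A)) t.
Tank is empty when √h = 0: t_empty = 2A√h₀/0.0325.
t_empty = 2·3.67·√3.65/0.0325 = 7.3400·1.9105/0.0325 = 431.48 s.

431 s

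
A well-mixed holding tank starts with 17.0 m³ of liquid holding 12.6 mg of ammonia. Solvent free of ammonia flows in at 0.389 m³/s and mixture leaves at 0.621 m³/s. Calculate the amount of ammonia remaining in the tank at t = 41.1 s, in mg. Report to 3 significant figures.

1.39 mg

Total volume: dV/dt = Q_in − Q_out = -0.23200 m³/s, so V(t) = 17.0 − 0.23200 t and V(41.1) = 7.4648 m³.
No ammonia enters, so dm/dt = −Q_out · (m/V).
Separate: dm/m = −Q_out dt/V(t) ⇒ ln(m/m₀) = −(Q_out/(Q_in−Q_out)) ln(V/V₀).
m = m₀ (V₀/V)^(Q_out/(Q_in−Q_out)) = 12.6 × (17.0/7.4648)^(-2.6767) = 1.3920 mg.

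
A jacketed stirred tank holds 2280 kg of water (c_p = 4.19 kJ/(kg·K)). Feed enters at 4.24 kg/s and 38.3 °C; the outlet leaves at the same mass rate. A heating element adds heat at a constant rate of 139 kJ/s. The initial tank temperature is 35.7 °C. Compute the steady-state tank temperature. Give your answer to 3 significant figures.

M c_p dT/dt = ṁ c_p (T_in − T) + Q̇.
At steady state dT/dt = 0 ⇒ T_ss = T_in + Q̇/(ṁ c_p) = 38.3 + 139/(4.24·4.19) = 46.124 °C.

46.1 °C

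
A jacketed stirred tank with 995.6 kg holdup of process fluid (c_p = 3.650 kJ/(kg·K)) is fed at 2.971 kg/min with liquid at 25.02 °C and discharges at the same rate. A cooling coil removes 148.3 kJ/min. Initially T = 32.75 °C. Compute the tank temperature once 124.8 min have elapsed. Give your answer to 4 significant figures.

26.09 °C

M c_p dT/dt = ṁ c_p (T_in − T) − Q̇.
τ = M/ṁ = 335.106 min; T_ss = T_in − Q̇/(ṁ c_p) = 25.02 − 148.3/(2.971·3.650) = 11.3444 °C.
This is linear first-order; T(t) = T_ss + (T₀ − T_ss) e^(−t/τ).
T(124.8) = 11.3444 + (21.4056)·e^(−124.8/335.106) = 11.3444 + (21.4056)·0.689065 = 26.0943 °C.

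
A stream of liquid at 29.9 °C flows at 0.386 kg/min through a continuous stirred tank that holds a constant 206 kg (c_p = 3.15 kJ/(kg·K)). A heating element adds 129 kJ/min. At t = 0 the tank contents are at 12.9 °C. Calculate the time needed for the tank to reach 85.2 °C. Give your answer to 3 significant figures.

472 min

M c_p dT/dt = ṁ c_p (T_in − T) + Q̇.
τ = M/ṁ = 533.68 min; T_ss = T_in + Q̇/(ṁ c_p) = 135.99 °C.
T(t) = T_ss + (T₀ − T_ss) e^(−t/τ). Set T = 85.2:
e^(−t/τ) = (85.2 − 135.99)/(12.9 − 135.99) = 0.41265
t = −533.68 · ln(0.41265) = 472.39 min.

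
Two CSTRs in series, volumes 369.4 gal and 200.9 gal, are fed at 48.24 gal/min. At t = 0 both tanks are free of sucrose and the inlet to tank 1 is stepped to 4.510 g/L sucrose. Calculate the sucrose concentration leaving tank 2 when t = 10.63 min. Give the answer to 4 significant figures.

2.462 g/L

Each tank obeys Vᵢ dCᵢ/dt = Q(Cᵢ₋₁ − Cᵢ), so τᵢ = Vᵢ/Q.
τ₁ = 369.4/48.24 = 7.65755 min; τ₂ = 200.9/48.24 = 4.16459 min.
Solving the cascade with C₁(0)=C₂(0)=0 gives C₂(t) = C_in[1 − (τ₁ e^(−t/τ₁) − τ₂ e^(−t/τ₂))/(τ₁ − τ₂)].
At t = 10.63: e^(−t/τ₁) = 0.249531, e^(−t/τ₂) = 0.0778891.
C₂ = 4.510·[1 − (7.65755·0.249531 − 4.16459·0.0778891)/(3.49295)] = 4.510·0.545824 = 2.46166 g/L.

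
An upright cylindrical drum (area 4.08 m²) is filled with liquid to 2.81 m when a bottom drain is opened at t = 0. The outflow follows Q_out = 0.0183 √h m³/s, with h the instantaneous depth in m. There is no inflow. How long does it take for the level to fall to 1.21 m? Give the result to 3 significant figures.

A dh/dt = −Q_out = −0.0183 √h.
This is separable: 2 d(√h)/dt = −0.0183/A, so √h = √h₀ − (0.0183/(2A)) t.
t = 2A(√h₀ − √h)/0.0183 = 2·4.08·(√2.81 − √1.21)/0.0183
  = 8.1600 × (1.6763 − 1.1000) / 0.0183 = 256.98 s.

257 s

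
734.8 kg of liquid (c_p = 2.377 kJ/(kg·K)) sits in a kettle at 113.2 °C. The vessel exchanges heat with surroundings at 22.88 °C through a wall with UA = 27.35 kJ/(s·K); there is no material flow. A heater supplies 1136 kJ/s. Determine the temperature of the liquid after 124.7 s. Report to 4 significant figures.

71.34 °C

Energy balance: M c_p dT/dt = −UA(T − T_amb) + Q̇.
dT/dt = (T_ss − T)/τ with T_ss = T_amb + Q̇/UA = 22.88 + 1136/27.35 = 64.4156 °C, τ = M c_p/UA = 734.8·2.377/27.35 = 63.8618 s.
Solution: T(t) = T_ss + (T₀ − T_ss) e^(−t/τ).
T(124.7) = 64.4156 + (48.7844)·0.141897 = 71.3380 °C.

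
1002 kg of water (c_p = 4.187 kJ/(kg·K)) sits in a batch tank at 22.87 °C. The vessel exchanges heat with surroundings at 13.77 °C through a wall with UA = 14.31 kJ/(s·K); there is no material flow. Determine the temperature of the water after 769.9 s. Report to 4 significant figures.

Lumped-capacitance energy balance: M c_p dT/dt = UA(T_amb − T).
dT/dt = (T_ss − T)/τ with T_ss = T_amb = 13.7700 °C, τ = M c_p/UA = 1002·4.187/14.31 = 293.178 s.
T approaches T_ss exponentially: T(t) = T_ss + (T₀ − T_ss) e^(−t/τ).
T(769.9) = 13.7700 + (9.10000)·0.0723636 = 14.4285 °C.

14.43 °C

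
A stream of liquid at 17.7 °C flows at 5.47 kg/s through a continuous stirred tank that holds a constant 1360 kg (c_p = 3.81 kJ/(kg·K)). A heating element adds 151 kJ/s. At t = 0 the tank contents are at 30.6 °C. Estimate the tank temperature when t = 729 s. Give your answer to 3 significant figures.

25.2 °C

Energy balance: M c_p dT/dt = ṁ c_p (T_in − T) + 151.
τ = M/ṁ = 248.63 s; T_ss = T_in + Q̇/(ṁ c_p) = 17.7 + 151/(5.47·3.81) = 24.945 °C.
Integrating: T(t) = T_ss + (T₀ − T_ss) e^(−t/τ).
T(729) = 24.945 + (5.6546)·e^(−729/248.63) = 24.945 + (5.6546)·0.053286 = 25.247 °C.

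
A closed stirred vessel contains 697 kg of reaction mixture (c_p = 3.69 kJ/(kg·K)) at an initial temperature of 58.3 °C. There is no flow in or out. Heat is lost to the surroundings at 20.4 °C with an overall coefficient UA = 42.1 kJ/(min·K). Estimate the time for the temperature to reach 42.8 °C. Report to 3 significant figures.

32.1 min

First-law balance (no shaft work): M c_p dT/dt = −UA(T − T_amb).
τ = M c_p/UA = 61.091 min; T_ss = T_amb = 20.400 °C.
T(t) = T_ss + (T₀ − T_ss)e^(−t/τ); set T = 42.8:
t = −τ ln[(T − T_ss)/(T₀ − T_ss)] = −61.091 · ln(0.59103) = 32.127 min.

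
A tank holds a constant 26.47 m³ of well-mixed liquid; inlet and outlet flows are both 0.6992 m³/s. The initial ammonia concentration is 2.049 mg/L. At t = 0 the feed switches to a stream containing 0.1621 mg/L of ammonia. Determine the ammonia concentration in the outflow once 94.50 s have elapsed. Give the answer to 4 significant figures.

0.3176 mg/L

Accumulation = in − out for the solute gives V dC/dt = Q(C_in − C).
Rewrite as dC/dt + C/τ = C_in/τ, τ = V/Q = 37.8576 s.
This is linear first-order; C(t) = C_in + (C₀ − C_in) e^(−t/τ).
C(94.50) = 0.1621 + (2.049 − 0.1621)·e^(−94.50/37.8576) = 0.1621 + (1.88690)·0.0823976 = 0.317576 mg/L.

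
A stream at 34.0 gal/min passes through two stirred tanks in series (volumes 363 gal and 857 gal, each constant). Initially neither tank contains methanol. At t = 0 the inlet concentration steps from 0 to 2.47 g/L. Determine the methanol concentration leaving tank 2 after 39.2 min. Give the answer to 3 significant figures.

Each tank obeys Vᵢ dCᵢ/dt = Q(Cᵢ₋₁ − Cᵢ), so τᵢ = Vᵢ/Q.
τ₁ = 363/34.0 = 10.676 min; τ₂ = 857/34.0 = 25.206 min.
Solving the cascade with C₁(0)=C₂(0)=0 gives C₂(t) = C_in[1 − (τ₁ e^(−t/τ₁) − τ₂ e^(−t/τ₂))/(τ₁ − τ₂)].
At t = 39.2: e^(−t/τ₁) = 0.025435, e^(−t/τ₂) = 0.21115.
C₂ = 2.47·[1 − (10.676·0.025435 − 25.206·0.21115)/(-14.529)] = 2.47·0.65239 = 1.6114 g/L.

1.61 g/L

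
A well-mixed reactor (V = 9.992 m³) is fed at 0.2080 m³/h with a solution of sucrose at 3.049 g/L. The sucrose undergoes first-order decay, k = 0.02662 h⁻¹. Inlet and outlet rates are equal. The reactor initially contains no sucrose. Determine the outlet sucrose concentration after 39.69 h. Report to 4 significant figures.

1.134 g/L

Accumulation = in − out − consumed: V dC/dt = Q C_in − Q C − k V C.
dC/dt = (Q/V) C_in − (Q/V + k) C; effective rate a = Q/V + k = 0.0208167 + 0.02662 = 0.0474367 h⁻¹.
C_ss = Q C_in/(Q + kV) = 1.33799 g/L; C(t) = C_ss + (C₀ − C_ss) e^(−a t).
C(39.69) = 1.33799 + (-1.33799)·e^(−0.0474367·39.69) = 1.33799 + (-1.33799)·0.152169 = 1.13439 g/L.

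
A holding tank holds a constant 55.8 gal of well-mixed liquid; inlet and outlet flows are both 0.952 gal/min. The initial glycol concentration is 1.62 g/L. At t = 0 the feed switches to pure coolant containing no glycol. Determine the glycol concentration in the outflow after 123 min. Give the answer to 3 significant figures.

Mass balance on the solute (V constant): V dC/dt = Q(C_in − C).
Rewrite as dC/dt + C/τ = C_in/τ, τ = V/Q = 58.613 min.
This is linear first-order; C(t) = C_in + (C₀ − C_in) e^(−t/τ).
C(123) = 0 + (1.62 − 0)·e^(−123/58.613) = 0 + (1.6200)·0.12264 = 0.19868 g/L.

0.199 g/L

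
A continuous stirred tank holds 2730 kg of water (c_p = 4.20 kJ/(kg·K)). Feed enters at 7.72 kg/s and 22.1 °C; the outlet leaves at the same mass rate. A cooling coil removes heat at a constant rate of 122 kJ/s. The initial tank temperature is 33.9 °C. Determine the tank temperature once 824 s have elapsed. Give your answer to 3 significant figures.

19.9 °C

M c_p dT/dt = ṁ c_p (T_in − T) − Q̇.
τ = M/ṁ = 353.63 s; T_ss = T_in − Q̇/(ṁ c_p) = 22.1 − 122/(7.72·4.20) = 18.337 °C.
This is linear first-order; T(t) = T_ss + (T₀ − T_ss) e^(−t/τ).
T(824) = 18.337 + (15.563)·e^(−824/353.63) = 18.337 + (15.563)·0.097282 = 19.851 °C.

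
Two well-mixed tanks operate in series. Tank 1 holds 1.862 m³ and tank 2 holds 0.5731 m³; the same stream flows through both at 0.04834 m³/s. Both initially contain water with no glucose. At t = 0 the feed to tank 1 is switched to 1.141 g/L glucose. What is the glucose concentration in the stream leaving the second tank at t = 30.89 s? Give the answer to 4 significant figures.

Time constants: τᵢ = Vᵢ/Q for each well-mixed tank.
τ₁ = 1.862/0.04834 = 38.5188 s; τ₂ = 0.5731/0.04834 = 11.8556 s.
Solving the cascade with C₁(0)=C₂(0)=0 gives C₂(t) = C_in[1 − (τ₁ e^(−t/τ₁) − τ₂ e^(−t/τ₂))/(τ₁ − τ₂)].
At t = 30.89: e^(−t/τ₁) = 0.448456, e^(−t/τ₂) = 0.0738648.
C₂ = 1.141·[1 − (38.5188·0.448456 − 11.8556·0.0738648)/(26.6632)] = 1.141·0.384985 = 0.439268 g/L.

0.4393 g/L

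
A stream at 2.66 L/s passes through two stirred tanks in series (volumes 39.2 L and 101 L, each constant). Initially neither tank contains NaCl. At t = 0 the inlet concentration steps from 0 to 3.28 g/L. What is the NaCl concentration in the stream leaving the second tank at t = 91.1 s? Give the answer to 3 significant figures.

2.80 g/L

Species balance on tank i: dCᵢ/dt = (Cᵢ₋₁ − Cᵢ)/τᵢ with τᵢ = Vᵢ/Q.
τ₁ = 39.2/2.66 = 14.737 s; τ₂ = 101/2.66 = 37.970 s.
Tank 1: C₁ = C_in(1 − e^(−t/τ₁)). Tank 2 (τ₁ ≠ τ₂): C₂ = C_in[1 − (τ₁ e^(−t/τ₁) − τ₂ e^(−t/τ₂))/(τ₁ − τ₂)].
At t = 91.1: e^(−t/τ₁) = 0.0020667, e^(−t/τ₂) = 0.090784.
C₂ = 3.28·[1 − (14.737·0.0020667 − 37.970·0.090784)/(-23.233)] = 3.28·0.85294 = 2.7976 g/L.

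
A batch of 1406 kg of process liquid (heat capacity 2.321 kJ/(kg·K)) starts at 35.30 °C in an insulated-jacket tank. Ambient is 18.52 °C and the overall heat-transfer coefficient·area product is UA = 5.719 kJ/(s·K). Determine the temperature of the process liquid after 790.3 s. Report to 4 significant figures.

Energy balance: M c_p dT/dt = −UA(T − T_amb).
dT/dt = (T_ss − T)/τ with T_ss = T_amb = 18.5200 °C, τ = M c_p/UA = 1406·2.321/5.719 = 570.611 s.
Integrating: T(t) = T_ss + (T₀ − T_ss) e^(−t/τ).
T(790.3) = 18.5200 + (16.7800)·0.250322 = 22.7204 °C.

22.72 °C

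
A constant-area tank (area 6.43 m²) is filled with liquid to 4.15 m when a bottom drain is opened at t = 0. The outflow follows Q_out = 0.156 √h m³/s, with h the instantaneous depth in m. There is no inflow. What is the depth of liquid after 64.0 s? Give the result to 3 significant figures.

With no inflow, A dh/dt = −0.156 √h.
This is separable: 2 d(√h)/dt = −0.156/A, so √h = √h₀ − (0.156/(2A)) t.
√h = √4.15 − 0.156·64.0/(2·6.43) = 2.0372 − 0.77636 = 1.2608.
h = 1.2608² = 1.5896 m.

1.59 m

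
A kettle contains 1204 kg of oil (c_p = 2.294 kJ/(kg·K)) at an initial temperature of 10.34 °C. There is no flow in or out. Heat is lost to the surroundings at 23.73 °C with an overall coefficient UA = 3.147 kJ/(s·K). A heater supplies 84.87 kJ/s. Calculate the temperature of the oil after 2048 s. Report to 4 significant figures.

Lumped-capacitance energy balance: M c_p dT/dt = UA(T_amb − T) + Q̇.
dT/dt = (T_ss − T)/τ with T_ss = T_amb + Q̇/UA = 23.73 + 84.87/3.147 = 50.6985 °C, τ = M c_p/UA = 1204·2.294/3.147 = 877.654 s.
T approaches T_ss exponentially: T(t) = T_ss + (T₀ − T_ss) e^(−t/τ).
T(2048) = 50.6985 + (-40.3585)·0.0969563 = 46.7855 °C.

46.79 °C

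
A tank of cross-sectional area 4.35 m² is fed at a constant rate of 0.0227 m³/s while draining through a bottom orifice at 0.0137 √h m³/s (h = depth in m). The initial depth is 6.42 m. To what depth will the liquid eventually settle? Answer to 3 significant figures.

Unsteady balance on liquid volume: A dh/dt = Q_in − 0.0137 √h. At steady state dh/dt = 0:
Q_in = 0.0137 √h_ss ⇒ √h_ss = 0.0227/0.0137 = 1.6569.
h_ss = 1.6569² = 2.7454 m. (Since h₀ = 6.42 m > h_ss, the level will fall toward this value.)

2.75 m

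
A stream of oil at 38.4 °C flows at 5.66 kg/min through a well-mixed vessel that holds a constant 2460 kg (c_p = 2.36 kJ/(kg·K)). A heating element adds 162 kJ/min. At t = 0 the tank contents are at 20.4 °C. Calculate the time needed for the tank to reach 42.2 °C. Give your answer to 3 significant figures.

559 min

First-law balance (no shaft work): M c_p dT/dt = ṁ c_p (T_in − T) + 162.
τ = M/ṁ = 434.63 min; T_ss = T_in + Q̇/(ṁ c_p) = 50.528 °C.
T(t) = T_ss + (T₀ − T_ss) e^(−t/τ). Set T = 42.2:
e^(−t/τ) = (42.2 − 50.528)/(20.4 − 50.528) = 0.27642
t = −434.63 · ln(0.27642) = 558.86 min.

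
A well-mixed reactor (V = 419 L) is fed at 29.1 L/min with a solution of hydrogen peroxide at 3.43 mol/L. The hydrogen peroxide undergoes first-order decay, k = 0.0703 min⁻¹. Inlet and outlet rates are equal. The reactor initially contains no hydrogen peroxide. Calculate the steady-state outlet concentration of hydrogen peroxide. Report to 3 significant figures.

1.70 mol/L

V dC/dt = Q(C_in − C) − k V C.
Steady state (dC/dt = 0): C_ss = Q C_in/(Q + kV) = C_in/(1 + kV/Q).
C_ss = 29.1·3.43/(29.1 + 0.0703·419) = 99.813/58.556 = 1.7046 mol/L.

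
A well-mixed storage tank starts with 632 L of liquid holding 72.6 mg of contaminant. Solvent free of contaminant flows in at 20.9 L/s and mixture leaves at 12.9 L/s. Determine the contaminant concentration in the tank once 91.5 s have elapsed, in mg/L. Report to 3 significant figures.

Total volume: dV/dt = Q_in − Q_out = 8.0000 L/s, so V(t) = 632 + 8.0000 t and V(91.5) = 1364.0 L.
Species balance (pure solvent in): dm/dt = −Q_out · m/V(t).
dm/m = −Q_out dt/(V₀ + 8.0000 t); integrating gives ln(m/m₀) = −(Q_out/(Q_in−Q_out)) ln(V/V₀).
m = m₀ (V₀/V)^(Q_out/(Q_in−Q_out)) = 72.6 × (632/1364.0)^(1.6125) = 20.999 mg.
C = m/V = 20.999/1364.0 = 0.015395 mg/L.

0.0154 mg/L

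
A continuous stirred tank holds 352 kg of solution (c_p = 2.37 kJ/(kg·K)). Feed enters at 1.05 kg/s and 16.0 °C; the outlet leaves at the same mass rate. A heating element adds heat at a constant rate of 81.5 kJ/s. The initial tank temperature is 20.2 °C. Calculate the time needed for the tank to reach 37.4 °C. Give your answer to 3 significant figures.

M c_p dT/dt = ṁ c_p (T_in − T) + Q̇.
τ = M/ṁ = 335.24 s; T_ss = T_in + Q̇/(ṁ c_p) = 48.751 °C.
T(t) = T_ss + (T₀ − T_ss) e^(−t/τ). Set T = 37.4:
e^(−t/τ) = (37.4 − 48.751)/(20.2 − 48.751) = 0.39756
t = −335.24 · ln(0.39756) = 309.23 s.

309 s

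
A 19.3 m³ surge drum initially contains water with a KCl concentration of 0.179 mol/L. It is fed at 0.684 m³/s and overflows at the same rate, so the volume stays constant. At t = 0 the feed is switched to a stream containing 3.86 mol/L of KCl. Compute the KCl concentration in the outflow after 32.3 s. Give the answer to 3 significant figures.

2.69 mol/L

Species balance on the tank: V dC/dt = Q(C_in − C).
So dC/dt = (C_in − C)/τ with τ = V/Q = 19.3/0.684 = 28.216 s.
Integrating: C(t) = C_in + (C₀ − C_in) e^(−t/τ).
C(32.3) = 3.86 + (0.179 − 3.86)·e^(−32.3/28.216) = 3.86 + (-3.6810)·0.31831 = 2.6883 mol/L.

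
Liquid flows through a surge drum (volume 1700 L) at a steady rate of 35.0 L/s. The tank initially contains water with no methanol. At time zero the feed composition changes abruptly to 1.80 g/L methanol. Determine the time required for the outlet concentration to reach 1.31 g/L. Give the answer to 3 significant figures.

63.2 s

Unsteady species balance (constant V, well mixed): V dC/dt = Q(C_in − C), so τ = V/Q = 48.571 s.
C(t) = C_in + (C₀ − C_in) e^(−t/τ). Set C = 1.31 and solve for t:
e^(−t/τ) = (C − C_in)/(C₀ − C_in) = (1.31 − 1.80)/(0 − 1.80) = 0.27222
t = −τ ln(…) = 48.571 × 1.3011 = 63.198 s.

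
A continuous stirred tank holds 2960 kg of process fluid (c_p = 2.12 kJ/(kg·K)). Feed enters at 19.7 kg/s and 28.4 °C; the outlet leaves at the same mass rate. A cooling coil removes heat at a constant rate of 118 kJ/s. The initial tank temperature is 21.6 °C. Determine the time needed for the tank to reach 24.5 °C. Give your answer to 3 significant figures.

197 s

First-law balance (no shaft work): M c_p dT/dt = ṁ c_p (T_in − T) − 118.
τ = M/ṁ = 150.25 s; T_ss = T_in − Q̇/(ṁ c_p) = 25.575 °C.
T(t) = T_ss + (T₀ − T_ss) e^(−t/τ). Set T = 24.5:
e^(−t/τ) = (24.5 − 25.575)/(21.6 − 25.575) = 0.27037
t = −150.25 · ln(0.27037) = 196.53 s.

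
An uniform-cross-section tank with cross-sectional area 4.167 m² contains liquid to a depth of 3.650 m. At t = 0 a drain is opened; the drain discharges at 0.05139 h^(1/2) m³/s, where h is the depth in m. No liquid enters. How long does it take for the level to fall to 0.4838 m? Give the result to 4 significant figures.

197.0 s

Volume balance on the tank: A dh/dt = −0.05139 √h.
∫ h^(−1/2) dh = −(0.05139/A) ∫ dt, giving 2√h = 2√h₀ − (0.05139/A) t.
t = 2A(√h₀ − √h)/0.05139 = 2·4.167·(√3.650 − √0.4838)/0.05139
  = 8.33400 × (1.91050 − 0.695557) / 0.05139 = 197.029 s.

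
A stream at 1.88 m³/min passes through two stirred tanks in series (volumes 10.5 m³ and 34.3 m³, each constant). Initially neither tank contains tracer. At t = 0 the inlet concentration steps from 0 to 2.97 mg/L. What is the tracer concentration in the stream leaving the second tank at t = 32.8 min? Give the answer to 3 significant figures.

2.26 mg/L

Species balance on tank i: dCᵢ/dt = (Cᵢ₋₁ − Cᵢ)/τᵢ with τᵢ = Vᵢ/Q.
τ₁ = 10.5/1.88 = 5.5851 min; τ₂ = 34.3/1.88 = 18.245 min.
Tank 1: C₁ = C_in(1 − e^(−t/τ₁)). Tank 2 (τ₁ ≠ τ₂): C₂ = C_in[1 − (τ₁ e^(−t/τ₁) − τ₂ e^(−t/τ₂))/(τ₁ − τ₂)].
At t = 32.8: e^(−t/τ₁) = 0.0028151, e^(−t/τ₂) = 0.16567.
C₂ = 2.97·[1 − (5.5851·0.0028151 − 18.245·0.16567)/(-12.660)] = 2.97·0.76249 = 2.2646 mg/L.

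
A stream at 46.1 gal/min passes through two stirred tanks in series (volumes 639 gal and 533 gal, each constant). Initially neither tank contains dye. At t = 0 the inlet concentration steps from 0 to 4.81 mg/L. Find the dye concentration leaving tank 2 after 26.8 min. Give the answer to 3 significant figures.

Time constants: τᵢ = Vᵢ/Q for each well-mixed tank.
τ₁ = 639/46.1 = 13.861 min; τ₂ = 533/46.1 = 11.562 min.
Solving the cascade with C₁(0)=C₂(0)=0 gives C₂(t) = C_in[1 − (τ₁ e^(−t/τ₁) − τ₂ e^(−t/τ₂))/(τ₁ − τ₂)].
At t = 26.8: e^(−t/τ₁) = 0.14465, e^(−t/τ₂) = 0.098473.
C₂ = 4.81·[1 − (13.861·0.14465 − 11.562·0.098473)/(2.2993)] = 4.81·0.62318 = 2.9975 mg/L.

3.00 mg/L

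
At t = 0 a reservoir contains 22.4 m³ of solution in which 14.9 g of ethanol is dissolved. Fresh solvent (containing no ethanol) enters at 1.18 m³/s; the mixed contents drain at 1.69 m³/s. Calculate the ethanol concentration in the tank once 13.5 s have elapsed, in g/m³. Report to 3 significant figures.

0.284 g/m³

Total volume: dV/dt = Q_in − Q_out = -0.51000 m³/s, so V(t) = 22.4 − 0.51000 t and V(13.5) = 15.515 m³.
No ethanol enters, so dm/dt = −Q_out · (m/V).
Separate: dm/m = −Q_out dt/V(t) ⇒ ln(m/m₀) = −(Q_out/(Q_in−Q_out)) ln(V/V₀).
m = m₀ (V₀/V)^(Q_out/(Q_in−Q_out)) = 14.9 × (22.4/15.515)^(-3.3137) = 4.4122 g.
C = m/V = 4.4122/15.515 = 0.28439 g/m³.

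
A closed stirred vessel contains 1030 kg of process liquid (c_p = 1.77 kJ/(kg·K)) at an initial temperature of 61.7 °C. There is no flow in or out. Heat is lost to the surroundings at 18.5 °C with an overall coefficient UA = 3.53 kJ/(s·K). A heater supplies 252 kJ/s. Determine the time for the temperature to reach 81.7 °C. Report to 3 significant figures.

Lumped-capacitance energy balance: M c_p dT/dt = UA(T_amb − T) + Q̇.
τ = M c_p/UA = 516.46 s; T_ss = T_amb + Q̇/UA = 18.5 + 252/3.53 = 89.888 °C.
T(t) = T_ss + (T₀ − T_ss)e^(−t/τ); set T = 81.7:
t = −τ ln[(T − T_ss)/(T₀ − T_ss)] = −516.46 · ln(0.29048) = 638.46 s.

638 s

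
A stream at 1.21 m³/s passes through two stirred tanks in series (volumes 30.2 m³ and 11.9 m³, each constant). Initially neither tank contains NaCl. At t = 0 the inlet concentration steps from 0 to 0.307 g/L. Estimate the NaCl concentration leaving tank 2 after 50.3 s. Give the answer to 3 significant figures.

0.241 g/L

Time constants: τᵢ = Vᵢ/Q for each well-mixed tank.
τ₁ = 30.2/1.21 = 24.959 s; τ₂ = 11.9/1.21 = 9.8347 s.
Tank 1: C₁ = C_in(1 − e^(−t/τ₁)). Tank 2 (τ₁ ≠ τ₂): C₂ = C_in[1 − (τ₁ e^(−t/τ₁) − τ₂ e^(−t/τ₂))/(τ₁ − τ₂)].
At t = 50.3: e^(−t/τ₁) = 0.13328, e^(−t/τ₂) = 0.0060088.
C₂ = 0.307·[1 − (24.959·0.13328 − 9.8347·0.0060088)/(15.124)] = 0.307·0.78397 = 0.24068 g/L.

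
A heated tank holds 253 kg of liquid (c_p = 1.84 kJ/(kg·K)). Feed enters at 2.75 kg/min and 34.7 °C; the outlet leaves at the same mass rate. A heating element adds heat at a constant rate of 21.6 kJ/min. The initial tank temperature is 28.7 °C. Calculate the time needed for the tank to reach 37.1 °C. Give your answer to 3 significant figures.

157 min

Heat balance on the well-mixed liquid: M c_p dT/dt = ṁ c_p (T_in − T) + 21.6.
τ = M/ṁ = 92.000 min; T_ss = T_in + Q̇/(ṁ c_p) = 38.969 °C.
T(t) = T_ss + (T₀ − T_ss) e^(−t/τ). Set T = 37.1:
e^(−t/τ) = (37.1 − 38.969)/(28.7 − 38.969) = 0.18199
t = −92.000 · ln(0.18199) = 156.75 min.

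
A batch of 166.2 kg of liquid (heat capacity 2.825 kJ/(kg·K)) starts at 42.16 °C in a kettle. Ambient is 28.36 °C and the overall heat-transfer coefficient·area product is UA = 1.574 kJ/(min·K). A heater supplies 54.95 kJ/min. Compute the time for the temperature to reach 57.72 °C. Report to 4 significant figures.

First-law balance (no shaft work): M c_p dT/dt = −UA(T − T_amb) + Q̇.
τ = M c_p/UA = 298.294 min; T_ss = T_amb + Q̇/UA = 28.36 + 54.95/1.574 = 63.2711 °C.
T(t) = T_ss + (T₀ − T_ss)e^(−t/τ); set T = 57.72:
t = −τ ln[(T − T_ss)/(T₀ − T_ss)] = −298.294 · ln(0.262945) = 398.464 min.

398.5 min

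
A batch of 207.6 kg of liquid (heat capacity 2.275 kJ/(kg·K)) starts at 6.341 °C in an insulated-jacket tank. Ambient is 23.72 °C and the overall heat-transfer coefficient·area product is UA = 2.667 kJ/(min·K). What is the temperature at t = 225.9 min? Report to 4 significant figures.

18.87 °C

Lumped-capacitance energy balance: M c_p dT/dt = UA(T_amb − T).
dT/dt = (T_ss − T)/τ with T_ss = T_amb = 23.7200 °C, τ = M c_p/UA = 207.6·2.275/2.667 = 177.087 min.
T approaches T_ss exponentially: T(t) = T_ss + (T₀ − T_ss) e^(−t/τ).
T(225.9) = 23.7200 + (-17.3790)·0.279250 = 18.8669 °C.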